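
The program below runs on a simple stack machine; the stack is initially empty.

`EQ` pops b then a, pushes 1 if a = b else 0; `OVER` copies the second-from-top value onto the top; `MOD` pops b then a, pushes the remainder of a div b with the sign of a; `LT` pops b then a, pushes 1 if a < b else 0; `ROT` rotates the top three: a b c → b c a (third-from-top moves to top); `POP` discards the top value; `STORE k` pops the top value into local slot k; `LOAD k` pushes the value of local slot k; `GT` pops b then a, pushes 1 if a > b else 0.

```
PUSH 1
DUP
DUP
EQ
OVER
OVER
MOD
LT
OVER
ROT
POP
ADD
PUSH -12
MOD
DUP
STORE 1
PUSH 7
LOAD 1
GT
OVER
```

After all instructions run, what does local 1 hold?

PUSH 1   → 1
DUP      → 1 1
DUP      → 1 1 1
EQ       → 1 1
OVER     → 1 1 1
OVER     → 1 1 1 1
MOD      → 1 1 0
LT       → 1 0
OVER     → 1 0 1
ROT      → 0 1 1
POP      → 0 1
ADD      → 1
PUSH -12 → 1 -12
MOD      → 1
DUP      → 1 1
STORE 1  → 1
PUSH 7   → 1 7
LOAD 1   → 1 7 1
GT       → 1 1
OVER     → 1 1 1

1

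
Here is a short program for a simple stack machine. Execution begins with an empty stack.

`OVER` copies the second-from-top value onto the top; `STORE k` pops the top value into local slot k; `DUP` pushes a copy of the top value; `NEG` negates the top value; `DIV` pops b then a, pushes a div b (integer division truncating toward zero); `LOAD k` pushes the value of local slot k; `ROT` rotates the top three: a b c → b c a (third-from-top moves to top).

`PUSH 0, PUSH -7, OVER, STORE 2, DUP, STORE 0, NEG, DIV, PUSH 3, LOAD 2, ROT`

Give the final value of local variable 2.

0

PUSH 0  -> [0]
PUSH -7 -> [0, -7]
OVER    -> [0, -7, 0]
STORE 2 -> [0, -7]
DUP     -> [0, -7, -7]
STORE 0 -> [0, -7]
NEG     -> [0, 7]
DIV     -> [0]
PUSH 3  -> [0, 3]
LOAD 2  -> [0, 3, 0]
ROT     -> [3, 0, 0]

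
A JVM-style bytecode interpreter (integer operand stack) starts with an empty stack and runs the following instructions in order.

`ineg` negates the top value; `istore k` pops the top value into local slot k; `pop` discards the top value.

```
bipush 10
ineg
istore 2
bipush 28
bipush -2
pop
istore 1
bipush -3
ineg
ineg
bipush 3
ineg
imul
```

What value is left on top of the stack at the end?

9

bipush 10 → [10]
ineg      → [-10]
istore 2  → []
bipush 28 → [28]
bipush -2 → [28, -2]
pop       → [28]
istore 1  → []
bipush -3 → [-3]
ineg      → [3]
ineg      → [-3]
bipush 3  → [-3, 3]
ineg      → [-3, -3]
imul      → [9]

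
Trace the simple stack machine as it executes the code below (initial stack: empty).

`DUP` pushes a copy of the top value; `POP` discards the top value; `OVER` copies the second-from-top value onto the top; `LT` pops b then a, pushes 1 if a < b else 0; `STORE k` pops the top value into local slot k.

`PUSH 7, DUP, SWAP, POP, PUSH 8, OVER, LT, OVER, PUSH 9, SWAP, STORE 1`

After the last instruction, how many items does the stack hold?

PUSH 7  → [7]
DUP     → [7, 7]
SWAP    → [7, 7]
POP     → [7]
PUSH 8  → [7, 8]
OVER    → [7, 8, 7]
LT      → [7, 0]
OVER    → [7, 0, 7]
PUSH 9  → [7, 0, 7, 9]
SWAP    → [7, 0, 9, 7]
STORE 1 → [7, 0, 9]

3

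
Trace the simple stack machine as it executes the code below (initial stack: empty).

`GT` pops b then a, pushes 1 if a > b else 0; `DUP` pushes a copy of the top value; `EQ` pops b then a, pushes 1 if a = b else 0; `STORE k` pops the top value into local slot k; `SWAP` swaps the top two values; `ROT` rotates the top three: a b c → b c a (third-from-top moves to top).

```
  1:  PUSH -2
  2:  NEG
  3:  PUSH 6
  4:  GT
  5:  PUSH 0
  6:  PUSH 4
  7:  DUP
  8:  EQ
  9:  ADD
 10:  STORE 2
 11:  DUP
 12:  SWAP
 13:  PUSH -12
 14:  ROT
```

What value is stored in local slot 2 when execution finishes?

PUSH -2  -> -2
NEG      -> 2
PUSH 6   -> 2 6
GT       -> 0
PUSH 0   -> 0 0
PUSH 4   -> 0 0 4
DUP      -> 0 0 4 4
EQ       -> 0 0 1
ADD      -> 0 1
STORE 2  -> 0
DUP      -> 0 0
SWAP     -> 0 0
PUSH -12 -> 0 0 -12
ROT      -> 0 -12 0

1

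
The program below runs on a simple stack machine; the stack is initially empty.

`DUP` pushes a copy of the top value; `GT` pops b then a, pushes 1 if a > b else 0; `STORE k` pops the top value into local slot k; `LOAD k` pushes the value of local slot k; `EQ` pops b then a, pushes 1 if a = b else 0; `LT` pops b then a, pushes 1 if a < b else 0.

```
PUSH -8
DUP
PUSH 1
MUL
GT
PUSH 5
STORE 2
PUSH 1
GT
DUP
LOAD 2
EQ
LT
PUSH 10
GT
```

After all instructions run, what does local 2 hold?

5

PUSH -8 -> -8
DUP     -> -8 -8
PUSH 1  -> -8 -8 1
MUL     -> -8 -8
GT      -> 0
PUSH 5  -> 0 5
STORE 2 -> 0
PUSH 1  -> 0 1
GT      -> 0
DUP     -> 0 0
LOAD 2  -> 0 0 5
EQ      -> 0 0
LT      -> 0
PUSH 10 -> 0 10
GT      -> 0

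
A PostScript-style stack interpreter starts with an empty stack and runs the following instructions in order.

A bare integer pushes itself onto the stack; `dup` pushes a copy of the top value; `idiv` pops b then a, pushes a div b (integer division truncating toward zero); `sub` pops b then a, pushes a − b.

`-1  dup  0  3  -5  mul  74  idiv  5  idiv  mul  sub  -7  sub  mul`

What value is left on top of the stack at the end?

-6

-1    [-1]
dup   [-1, -1]
0     [-1, -1, 0]
3     [-1, -1, 0, 3]
-5    [-1, -1, 0, 3, -5]
mul   [-1, -1, 0, -15]
74    [-1, -1, 0, -15, 74]
idiv  [-1, -1, 0, 0]
5     [-1, -1, 0, 0, 5]
idiv  [-1, -1, 0, 0]
mul   [-1, -1, 0]
sub   [-1, -1]
-7    [-1, -1, -7]
sub   [-1, 6]
mul   [-6]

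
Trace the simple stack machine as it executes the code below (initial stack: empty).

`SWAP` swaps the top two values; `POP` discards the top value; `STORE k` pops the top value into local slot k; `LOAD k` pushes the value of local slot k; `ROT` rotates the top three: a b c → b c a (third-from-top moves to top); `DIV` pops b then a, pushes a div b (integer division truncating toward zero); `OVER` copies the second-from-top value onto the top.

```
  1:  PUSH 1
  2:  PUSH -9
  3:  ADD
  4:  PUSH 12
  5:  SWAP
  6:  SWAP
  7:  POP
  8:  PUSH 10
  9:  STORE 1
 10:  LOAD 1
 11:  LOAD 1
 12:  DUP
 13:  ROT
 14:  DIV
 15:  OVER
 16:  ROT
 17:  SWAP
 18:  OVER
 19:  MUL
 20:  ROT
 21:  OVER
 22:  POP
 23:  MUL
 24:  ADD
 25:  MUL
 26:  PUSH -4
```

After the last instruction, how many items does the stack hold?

2

PUSH 1  -> [1]
PUSH -9 -> [1, -9]
ADD     -> [-8]
PUSH 12 -> [-8, 12]
SWAP    -> [12, -8]
SWAP    -> [-8, 12]
POP     -> [-8]
PUSH 10 -> [-8, 10]
STORE 1 -> [-8]
LOAD 1  -> [-8, 10]
LOAD 1  -> [-8, 10, 10]
DUP     -> [-8, 10, 10, 10]
ROT     -> [-8, 10, 10, 10]
DIV     -> [-8, 10, 1]
OVER    -> [-8, 10, 1, 10]
ROT     -> [-8, 1, 10, 10]
SWAP    -> [-8, 1, 10, 10]
OVER    -> [-8, 1, 10, 10, 10]
MUL     -> [-8, 1, 10, 100]
ROT     -> [-8, 10, 100, 1]
OVER    -> [-8, 10, 100, 1, 100]
POP     -> [-8, 10, 100, 1]
MUL     -> [-8, 10, 100]
ADD     -> [-8, 110]
MUL     -> [-880]
PUSH -4 -> [-880, -4]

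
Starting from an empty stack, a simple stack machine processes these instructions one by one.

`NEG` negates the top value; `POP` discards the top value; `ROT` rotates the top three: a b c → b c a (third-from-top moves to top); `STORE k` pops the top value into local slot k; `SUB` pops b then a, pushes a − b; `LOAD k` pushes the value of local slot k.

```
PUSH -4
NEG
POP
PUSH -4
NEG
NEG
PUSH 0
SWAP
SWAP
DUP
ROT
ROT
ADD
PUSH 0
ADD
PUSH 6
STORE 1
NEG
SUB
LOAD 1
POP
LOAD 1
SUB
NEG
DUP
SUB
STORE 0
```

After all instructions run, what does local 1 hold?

6

PUSH -4  -4
NEG      4
POP      (empty)
PUSH -4  -4
NEG      4
NEG      -4
PUSH 0   -4 0
SWAP     0 -4
SWAP     -4 0
DUP      -4 0 0
ROT      0 0 -4
ROT      0 -4 0
ADD      0 -4
PUSH 0   0 -4 0
ADD      0 -4
PUSH 6   0 -4 6
STORE 1  0 -4
NEG      0 4
SUB      -4
LOAD 1   -4 6
POP      -4
LOAD 1   -4 6
SUB      -10
NEG      10
DUP      10 10
SUB      0
STORE 0  (empty)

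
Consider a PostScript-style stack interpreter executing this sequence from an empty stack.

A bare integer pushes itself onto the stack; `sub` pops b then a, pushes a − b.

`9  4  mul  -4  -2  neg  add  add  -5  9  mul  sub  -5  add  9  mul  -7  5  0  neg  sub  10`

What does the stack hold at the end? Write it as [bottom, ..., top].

[666, -7, 5, 10]

9   -> 9
4   -> 9 4
mul -> 36
-4  -> 36 -4
-2  -> 36 -4 -2
neg -> 36 -4 2
add -> 36 -2
add -> 34
-5  -> 34 -5
9   -> 34 -5 9
mul -> 34 -45
sub -> 79
-5  -> 79 -5
add -> 74
9   -> 74 9
mul -> 666
-7  -> 666 -7
5   -> 666 -7 5
0   -> 666 -7 5 0
neg -> 666 -7 5 0
sub -> 666 -7 5
10  -> 666 -7 5 10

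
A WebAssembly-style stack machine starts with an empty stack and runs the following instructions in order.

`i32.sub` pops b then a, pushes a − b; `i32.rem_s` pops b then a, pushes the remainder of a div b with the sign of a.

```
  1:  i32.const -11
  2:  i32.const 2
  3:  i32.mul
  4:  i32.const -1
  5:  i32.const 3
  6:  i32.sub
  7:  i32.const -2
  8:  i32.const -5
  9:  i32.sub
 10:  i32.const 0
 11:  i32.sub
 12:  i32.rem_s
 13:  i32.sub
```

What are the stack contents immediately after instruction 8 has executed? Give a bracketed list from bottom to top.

i32.const -11 → [-11]
i32.const 2   → [-11, 2]
i32.mul       → [-22]
i32.const -1  → [-22, -1]
i32.const 3   → [-22, -1, 3]
i32.sub       → [-22, -4]
i32.const -2  → [-22, -4, -2]
i32.const -5  → [-22, -4, -2, -5]

[-22, -4, -2, -5]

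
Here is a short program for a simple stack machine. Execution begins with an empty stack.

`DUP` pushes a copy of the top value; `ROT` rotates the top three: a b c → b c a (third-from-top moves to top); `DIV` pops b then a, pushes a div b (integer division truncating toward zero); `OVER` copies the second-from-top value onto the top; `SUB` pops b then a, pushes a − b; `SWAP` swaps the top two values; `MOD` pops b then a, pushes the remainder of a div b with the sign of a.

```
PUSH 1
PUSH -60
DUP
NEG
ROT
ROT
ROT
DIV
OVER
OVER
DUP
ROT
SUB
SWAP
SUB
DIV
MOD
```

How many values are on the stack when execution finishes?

PUSH 1    [1]
PUSH -60  [1, -60]
DUP       [1, -60, -60]
NEG       [1, -60, 60]
ROT       [-60, 60, 1]
ROT       [60, 1, -60]
ROT       [1, -60, 60]
DIV       [1, -1]
OVER      [1, -1, 1]
OVER      [1, -1, 1, -1]
DUP       [1, -1, 1, -1, -1]
ROT       [1, -1, -1, -1, 1]
SUB       [1, -1, -1, -2]
SWAP      [1, -1, -2, -1]
SUB       [1, -1, -1]
DIV       [1, 1]
MOD       [0]

1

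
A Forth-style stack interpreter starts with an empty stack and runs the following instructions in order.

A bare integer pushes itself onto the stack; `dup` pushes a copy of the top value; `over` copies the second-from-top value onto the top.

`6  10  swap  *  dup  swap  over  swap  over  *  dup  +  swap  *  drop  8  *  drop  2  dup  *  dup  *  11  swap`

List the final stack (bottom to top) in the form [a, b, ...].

6     6
10    6 10
swap  10 6
*     60
dup   60 60
swap  60 60
over  60 60 60
swap  60 60 60
over  60 60 60 60
*     60 60 3600
dup   60 60 3600 3600
+     60 60 7200
swap  60 7200 60
*     60 432000
drop  60
8     60 8
*     480
drop  (empty)
2     2
dup   2 2
*     4
dup   4 4
*     16
11    16 11
swap  11 16

[11, 16]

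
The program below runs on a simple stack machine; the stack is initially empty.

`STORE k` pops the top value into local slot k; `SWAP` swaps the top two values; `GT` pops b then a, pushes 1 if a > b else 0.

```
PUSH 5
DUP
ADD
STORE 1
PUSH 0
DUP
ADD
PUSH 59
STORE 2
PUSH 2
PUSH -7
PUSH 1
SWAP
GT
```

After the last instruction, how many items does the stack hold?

3

PUSH 5   5
DUP      5 5
ADD      10
STORE 1  (empty)
PUSH 0   0
DUP      0 0
ADD      0
PUSH 59  0 59
STORE 2  0
PUSH 2   0 2
PUSH -7  0 2 -7
PUSH 1   0 2 -7 1
SWAP     0 2 1 -7
GT       0 2 1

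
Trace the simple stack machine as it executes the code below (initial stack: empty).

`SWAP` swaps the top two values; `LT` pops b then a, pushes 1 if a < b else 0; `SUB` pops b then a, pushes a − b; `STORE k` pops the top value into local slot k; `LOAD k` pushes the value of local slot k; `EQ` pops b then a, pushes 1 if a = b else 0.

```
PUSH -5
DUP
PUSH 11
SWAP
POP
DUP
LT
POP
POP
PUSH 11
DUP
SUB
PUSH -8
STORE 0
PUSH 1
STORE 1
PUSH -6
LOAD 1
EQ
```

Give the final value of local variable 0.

-8

PUSH -5 → [-5]
DUP     → [-5, -5]
PUSH 11 → [-5, -5, 11]
SWAP    → [-5, 11, -5]
POP     → [-5, 11]
DUP     → [-5, 11, 11]
LT      → [-5, 0]
POP     → [-5]
POP     → []
PUSH 11 → [11]
DUP     → [11, 11]
SUB     → [0]
PUSH -8 → [0, -8]
STORE 0 → [0]
PUSH 1  → [0, 1]
STORE 1 → [0]
PUSH -6 → [0, -6]
LOAD 1  → [0, -6, 1]
EQ      → [0, 0]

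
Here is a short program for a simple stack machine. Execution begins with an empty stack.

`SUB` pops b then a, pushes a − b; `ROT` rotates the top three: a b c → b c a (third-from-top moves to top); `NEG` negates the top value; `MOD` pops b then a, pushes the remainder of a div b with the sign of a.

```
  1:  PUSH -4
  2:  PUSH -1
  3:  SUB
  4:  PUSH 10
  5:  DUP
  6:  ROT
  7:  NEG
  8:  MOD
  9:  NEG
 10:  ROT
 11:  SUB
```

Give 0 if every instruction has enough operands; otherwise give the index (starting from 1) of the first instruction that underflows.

10

PUSH -4 → -4
PUSH -1 → -4 -1
SUB     → -3
PUSH 10 → -3 10
DUP     → -3 10 10
ROT     → 10 10 -3
NEG     → 10 10 3
MOD     → 10 1
NEG     → 10 -1
ROT  — needs 3 operands, stack has 2 → underflow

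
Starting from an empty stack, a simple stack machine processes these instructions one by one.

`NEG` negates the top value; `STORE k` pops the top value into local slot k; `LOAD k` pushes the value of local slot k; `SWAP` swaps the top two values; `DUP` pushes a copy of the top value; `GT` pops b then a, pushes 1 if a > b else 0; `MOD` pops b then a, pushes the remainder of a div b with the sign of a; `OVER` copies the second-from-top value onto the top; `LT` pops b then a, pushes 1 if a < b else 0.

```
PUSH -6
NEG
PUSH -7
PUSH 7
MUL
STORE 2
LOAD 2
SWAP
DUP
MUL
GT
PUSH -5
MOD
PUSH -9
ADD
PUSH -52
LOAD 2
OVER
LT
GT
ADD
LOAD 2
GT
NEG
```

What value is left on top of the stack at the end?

-1

PUSH -6  : [-6]
NEG      : [6]
PUSH -7  : [6, -7]
PUSH 7   : [6, -7, 7]
MUL      : [6, -49]
STORE 2  : [6]
LOAD 2   : [6, -49]
SWAP     : [-49, 6]
DUP      : [-49, 6, 6]
MUL      : [-49, 36]
GT       : [0]
PUSH -5  : [0, -5]
MOD      : [0]
PUSH -9  : [0, -9]
ADD      : [-9]
PUSH -52 : [-9, -52]
LOAD 2   : [-9, -52, -49]
OVER     : [-9, -52, -49, -52]
LT       : [-9, -52, 0]
GT       : [-9, 0]
ADD      : [-9]
LOAD 2   : [-9, -49]
GT       : [1]
NEG      : [-1]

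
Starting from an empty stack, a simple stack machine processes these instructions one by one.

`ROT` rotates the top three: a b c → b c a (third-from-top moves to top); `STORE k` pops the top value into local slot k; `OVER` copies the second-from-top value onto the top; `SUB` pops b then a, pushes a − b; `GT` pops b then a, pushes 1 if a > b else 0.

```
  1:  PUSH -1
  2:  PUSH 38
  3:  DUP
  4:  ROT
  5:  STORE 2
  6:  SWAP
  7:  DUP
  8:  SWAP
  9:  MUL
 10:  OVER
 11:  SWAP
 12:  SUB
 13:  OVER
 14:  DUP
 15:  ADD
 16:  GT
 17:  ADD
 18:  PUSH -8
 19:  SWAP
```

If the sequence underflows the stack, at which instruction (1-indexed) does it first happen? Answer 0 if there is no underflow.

0

PUSH -1  -1
PUSH 38  -1 38
DUP      -1 38 38
ROT      38 38 -1
STORE 2  38 38
SWAP     38 38
DUP      38 38 38
SWAP     38 38 38
MUL      38 1444
OVER     38 1444 38
SWAP     38 38 1444
SUB      38 -1406
OVER     38 -1406 38
DUP      38 -1406 38 38
ADD      38 -1406 76
GT       38 0
ADD      38
PUSH -8  38 -8
SWAP     -8 38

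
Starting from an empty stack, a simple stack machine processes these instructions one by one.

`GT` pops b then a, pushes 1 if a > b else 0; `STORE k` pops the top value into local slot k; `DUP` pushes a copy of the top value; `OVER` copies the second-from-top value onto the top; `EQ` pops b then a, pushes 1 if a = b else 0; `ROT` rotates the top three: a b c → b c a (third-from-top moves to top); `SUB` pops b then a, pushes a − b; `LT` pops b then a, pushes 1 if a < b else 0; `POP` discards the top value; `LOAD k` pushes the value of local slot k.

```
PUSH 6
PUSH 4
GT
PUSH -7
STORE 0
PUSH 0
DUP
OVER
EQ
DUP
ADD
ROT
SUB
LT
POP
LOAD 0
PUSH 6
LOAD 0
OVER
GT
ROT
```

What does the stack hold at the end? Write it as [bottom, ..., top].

PUSH 6   6
PUSH 4   6 4
GT       1
PUSH -7  1 -7
STORE 0  1
PUSH 0   1 0
DUP      1 0 0
OVER     1 0 0 0
EQ       1 0 1
DUP      1 0 1 1
ADD      1 0 2
ROT      0 2 1
SUB      0 1
LT       1
POP      (empty)
LOAD 0   -7
PUSH 6   -7 6
LOAD 0   -7 6 -7
OVER     -7 6 -7 6
GT       -7 6 0
ROT      6 0 -7

[6, 0, -7]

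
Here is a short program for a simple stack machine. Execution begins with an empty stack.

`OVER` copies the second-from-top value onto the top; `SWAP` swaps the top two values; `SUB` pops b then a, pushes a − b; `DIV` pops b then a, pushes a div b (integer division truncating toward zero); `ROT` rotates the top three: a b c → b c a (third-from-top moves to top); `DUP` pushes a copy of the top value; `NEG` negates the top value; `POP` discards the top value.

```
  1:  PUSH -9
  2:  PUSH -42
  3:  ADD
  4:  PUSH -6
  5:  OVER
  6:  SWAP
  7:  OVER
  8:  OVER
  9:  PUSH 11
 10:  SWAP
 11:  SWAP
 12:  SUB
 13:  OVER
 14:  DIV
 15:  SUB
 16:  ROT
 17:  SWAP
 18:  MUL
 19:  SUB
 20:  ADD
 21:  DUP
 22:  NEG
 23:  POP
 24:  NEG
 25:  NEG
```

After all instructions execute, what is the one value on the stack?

-2658

PUSH -9  -> -9
PUSH -42 -> -9 -42
ADD      -> -51
PUSH -6  -> -51 -6
OVER     -> -51 -6 -51
SWAP     -> -51 -51 -6
OVER     -> -51 -51 -6 -51
OVER     -> -51 -51 -6 -51 -6
PUSH 11  -> -51 -51 -6 -51 -6 11
SWAP     -> -51 -51 -6 -51 11 -6
SWAP     -> -51 -51 -6 -51 -6 11
SUB      -> -51 -51 -6 -51 -17
OVER     -> -51 -51 -6 -51 -17 -51
DIV      -> -51 -51 -6 -51 0
SUB      -> -51 -51 -6 -51
ROT      -> -51 -6 -51 -51
SWAP     -> -51 -6 -51 -51
MUL      -> -51 -6 2601
SUB      -> -51 -2607
ADD      -> -2658
DUP      -> -2658 -2658
NEG      -> -2658 2658
POP      -> -2658
NEG      -> 2658
NEG      -> -2658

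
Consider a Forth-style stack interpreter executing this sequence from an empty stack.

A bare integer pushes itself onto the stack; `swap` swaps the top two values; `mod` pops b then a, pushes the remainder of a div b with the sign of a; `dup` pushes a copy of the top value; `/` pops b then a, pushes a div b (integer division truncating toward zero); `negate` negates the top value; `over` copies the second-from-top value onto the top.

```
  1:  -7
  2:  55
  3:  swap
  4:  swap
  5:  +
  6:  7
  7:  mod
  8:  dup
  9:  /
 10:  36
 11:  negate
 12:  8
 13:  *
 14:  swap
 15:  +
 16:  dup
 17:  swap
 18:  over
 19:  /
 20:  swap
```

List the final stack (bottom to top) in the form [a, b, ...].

[1, -287]

-7     -> [-7]
55     -> [-7, 55]
swap   -> [55, -7]
swap   -> [-7, 55]
+      -> [48]
7      -> [48, 7]
mod    -> [6]
dup    -> [6, 6]
/      -> [1]
36     -> [1, 36]
negate -> [1, -36]
8      -> [1, -36, 8]
*      -> [1, -288]
swap   -> [-288, 1]
+      -> [-287]
dup    -> [-287, -287]
swap   -> [-287, -287]
over   -> [-287, -287, -287]
/      -> [-287, 1]
swap   -> [1, -287]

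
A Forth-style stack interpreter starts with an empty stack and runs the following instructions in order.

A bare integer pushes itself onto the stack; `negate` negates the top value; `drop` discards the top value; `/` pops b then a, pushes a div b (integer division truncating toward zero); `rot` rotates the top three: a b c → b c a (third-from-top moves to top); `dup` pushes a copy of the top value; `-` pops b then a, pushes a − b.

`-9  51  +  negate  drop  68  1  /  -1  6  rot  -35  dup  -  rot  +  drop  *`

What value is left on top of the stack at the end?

-68

-9     → -9
51     → -9 51
+      → 42
negate → -42
drop   → (empty)
68     → 68
1      → 68 1
/      → 68
-1     → 68 -1
6      → 68 -1 6
rot    → -1 6 68
-35    → -1 6 68 -35
dup    → -1 6 68 -35 -35
-      → -1 6 68 0
rot    → -1 68 0 6
+      → -1 68 6
drop   → -1 68
*      → -68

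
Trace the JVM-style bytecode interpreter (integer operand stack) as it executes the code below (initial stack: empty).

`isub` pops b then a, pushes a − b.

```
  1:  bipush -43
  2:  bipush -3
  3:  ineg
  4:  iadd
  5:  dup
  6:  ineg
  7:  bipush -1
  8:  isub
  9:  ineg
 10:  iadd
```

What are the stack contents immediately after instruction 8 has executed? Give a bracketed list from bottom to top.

bipush -43  -43
bipush -3   -43 -3
ineg        -43 3
iadd        -40
dup         -40 -40
ineg        -40 40
bipush -1   -40 40 -1
isub        -40 41

[-40, 41]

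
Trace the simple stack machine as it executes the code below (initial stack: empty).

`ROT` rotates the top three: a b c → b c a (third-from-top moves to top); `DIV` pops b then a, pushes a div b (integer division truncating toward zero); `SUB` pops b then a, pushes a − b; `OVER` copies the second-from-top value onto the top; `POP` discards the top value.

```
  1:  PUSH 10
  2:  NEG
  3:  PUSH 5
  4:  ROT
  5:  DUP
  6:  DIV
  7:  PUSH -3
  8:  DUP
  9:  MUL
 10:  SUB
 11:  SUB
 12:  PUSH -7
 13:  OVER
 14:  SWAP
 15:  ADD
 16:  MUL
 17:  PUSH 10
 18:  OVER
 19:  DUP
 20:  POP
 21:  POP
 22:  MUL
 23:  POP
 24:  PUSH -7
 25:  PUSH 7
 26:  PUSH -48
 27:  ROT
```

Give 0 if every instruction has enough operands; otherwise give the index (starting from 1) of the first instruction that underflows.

4

PUSH 10  10
NEG      -10
PUSH 5   -10 5
ROT  — needs 3 operands, stack has 2 → underflow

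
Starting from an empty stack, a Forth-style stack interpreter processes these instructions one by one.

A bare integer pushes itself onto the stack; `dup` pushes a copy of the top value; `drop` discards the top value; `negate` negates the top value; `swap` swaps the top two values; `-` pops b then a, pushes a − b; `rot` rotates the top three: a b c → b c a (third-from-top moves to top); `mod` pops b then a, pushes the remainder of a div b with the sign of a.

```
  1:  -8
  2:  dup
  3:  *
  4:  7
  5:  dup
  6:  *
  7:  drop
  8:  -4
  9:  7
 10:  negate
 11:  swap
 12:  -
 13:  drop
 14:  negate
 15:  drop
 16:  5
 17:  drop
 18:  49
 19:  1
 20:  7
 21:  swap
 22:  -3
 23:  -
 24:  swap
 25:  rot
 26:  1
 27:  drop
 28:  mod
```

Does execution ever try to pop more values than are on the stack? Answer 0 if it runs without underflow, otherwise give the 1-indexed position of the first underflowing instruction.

0

-8      -8
dup     -8 -8
*       64
7       64 7
dup     64 7 7
*       64 49
drop    64
-4      64 -4
7       64 -4 7
negate  64 -4 -7
swap    64 -7 -4
-       64 -3
drop    64
negate  -64
drop    (empty)
5       5
drop    (empty)
49      49
1       49 1
7       49 1 7
swap    49 7 1
-3      49 7 1 -3
-       49 7 4
swap    49 4 7
rot     4 7 49
1       4 7 49 1
drop    4 7 49
mod     4 7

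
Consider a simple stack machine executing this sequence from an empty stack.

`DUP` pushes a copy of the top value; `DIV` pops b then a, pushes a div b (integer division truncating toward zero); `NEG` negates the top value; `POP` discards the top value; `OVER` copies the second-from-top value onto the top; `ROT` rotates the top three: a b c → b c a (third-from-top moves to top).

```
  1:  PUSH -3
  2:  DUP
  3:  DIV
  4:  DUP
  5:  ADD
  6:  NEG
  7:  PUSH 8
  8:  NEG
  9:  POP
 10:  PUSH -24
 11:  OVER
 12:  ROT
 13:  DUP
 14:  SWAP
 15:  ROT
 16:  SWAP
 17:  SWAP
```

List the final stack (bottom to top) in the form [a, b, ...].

PUSH -3   -3
DUP       -3 -3
DIV       1
DUP       1 1
ADD       2
NEG       -2
PUSH 8    -2 8
NEG       -2 -8
POP       -2
PUSH -24  -2 -24
OVER      -2 -24 -2
ROT       -24 -2 -2
DUP       -24 -2 -2 -2
SWAP      -24 -2 -2 -2
ROT       -24 -2 -2 -2
SWAP      -24 -2 -2 -2
SWAP      -24 -2 -2 -2

[-24, -2, -2, -2]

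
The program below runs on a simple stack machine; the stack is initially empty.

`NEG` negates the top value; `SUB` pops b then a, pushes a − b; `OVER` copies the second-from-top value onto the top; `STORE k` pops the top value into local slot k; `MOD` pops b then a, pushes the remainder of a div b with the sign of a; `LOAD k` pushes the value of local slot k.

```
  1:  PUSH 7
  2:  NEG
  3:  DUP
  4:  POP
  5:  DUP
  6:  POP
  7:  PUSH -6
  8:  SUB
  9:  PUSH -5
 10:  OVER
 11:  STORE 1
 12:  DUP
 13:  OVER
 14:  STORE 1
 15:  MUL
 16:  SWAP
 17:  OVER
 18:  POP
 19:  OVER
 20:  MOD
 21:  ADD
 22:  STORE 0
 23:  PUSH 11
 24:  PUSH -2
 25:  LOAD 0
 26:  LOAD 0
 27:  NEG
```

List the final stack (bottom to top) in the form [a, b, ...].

PUSH 7  : [7]
NEG     : [-7]
DUP     : [-7, -7]
POP     : [-7]
DUP     : [-7, -7]
POP     : [-7]
PUSH -6 : [-7, -6]
SUB     : [-1]
PUSH -5 : [-1, -5]
OVER    : [-1, -5, -1]
STORE 1 : [-1, -5]
DUP     : [-1, -5, -5]
OVER    : [-1, -5, -5, -5]
STORE 1 : [-1, -5, -5]
MUL     : [-1, 25]
SWAP    : [25, -1]
OVER    : [25, -1, 25]
POP     : [25, -1]
OVER    : [25, -1, 25]
MOD     : [25, -1]
ADD     : [24]
STORE 0 : []
PUSH 11 : [11]
PUSH -2 : [11, -2]
LOAD 0  : [11, -2, 24]
LOAD 0  : [11, -2, 24, 24]
NEG     : [11, -2, 24, -24]

[11, -2, 24, -24]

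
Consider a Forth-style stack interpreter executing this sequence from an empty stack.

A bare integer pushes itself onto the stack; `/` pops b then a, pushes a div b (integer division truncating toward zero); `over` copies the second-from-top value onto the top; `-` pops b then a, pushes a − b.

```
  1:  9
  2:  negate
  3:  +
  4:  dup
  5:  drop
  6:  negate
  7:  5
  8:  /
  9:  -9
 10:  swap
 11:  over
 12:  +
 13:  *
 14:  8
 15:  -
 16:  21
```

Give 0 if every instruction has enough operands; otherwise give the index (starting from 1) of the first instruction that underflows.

3

9      → 9
negate → -9
+  — needs 2 operands, stack has 1 → underflow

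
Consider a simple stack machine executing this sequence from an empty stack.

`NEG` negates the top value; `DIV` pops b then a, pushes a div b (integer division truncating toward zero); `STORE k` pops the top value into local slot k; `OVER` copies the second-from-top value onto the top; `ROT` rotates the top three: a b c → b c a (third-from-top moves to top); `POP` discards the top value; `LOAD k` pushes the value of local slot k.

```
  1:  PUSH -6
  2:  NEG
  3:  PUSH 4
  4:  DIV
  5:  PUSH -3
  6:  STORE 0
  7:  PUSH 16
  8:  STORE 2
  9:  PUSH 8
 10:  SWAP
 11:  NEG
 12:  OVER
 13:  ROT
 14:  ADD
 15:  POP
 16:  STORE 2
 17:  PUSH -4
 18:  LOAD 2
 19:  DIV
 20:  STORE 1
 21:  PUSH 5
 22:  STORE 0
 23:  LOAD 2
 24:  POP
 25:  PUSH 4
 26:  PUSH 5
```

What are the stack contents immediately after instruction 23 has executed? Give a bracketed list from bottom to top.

[-1]

PUSH -6 : [-6]
NEG     : [6]
PUSH 4  : [6, 4]
DIV     : [1]
PUSH -3 : [1, -3]
STORE 0 : [1]
PUSH 16 : [1, 16]
STORE 2 : [1]
PUSH 8  : [1, 8]
SWAP    : [8, 1]
NEG     : [8, -1]
OVER    : [8, -1, 8]
ROT     : [-1, 8, 8]
ADD     : [-1, 16]
POP     : [-1]
STORE 2 : []
PUSH -4 : [-4]
LOAD 2  : [-4, -1]
DIV     : [4]
STORE 1 : []
PUSH 5  : [5]
STORE 0 : []
LOAD 2  : [-1]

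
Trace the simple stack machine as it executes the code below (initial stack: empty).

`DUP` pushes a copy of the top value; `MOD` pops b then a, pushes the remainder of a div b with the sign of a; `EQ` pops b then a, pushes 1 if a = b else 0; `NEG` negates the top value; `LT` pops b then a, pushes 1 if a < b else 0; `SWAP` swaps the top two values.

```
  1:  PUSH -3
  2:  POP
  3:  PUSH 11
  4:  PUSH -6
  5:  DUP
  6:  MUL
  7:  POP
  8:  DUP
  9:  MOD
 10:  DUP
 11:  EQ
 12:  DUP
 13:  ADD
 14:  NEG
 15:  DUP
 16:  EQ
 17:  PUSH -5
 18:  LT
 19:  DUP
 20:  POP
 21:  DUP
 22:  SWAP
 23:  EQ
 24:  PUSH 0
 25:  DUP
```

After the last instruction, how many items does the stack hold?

3

PUSH -3 -> -3
POP     -> (empty)
PUSH 11 -> 11
PUSH -6 -> 11 -6
DUP     -> 11 -6 -6
MUL     -> 11 36
POP     -> 11
DUP     -> 11 11
MOD     -> 0
DUP     -> 0 0
EQ      -> 1
DUP     -> 1 1
ADD     -> 2
NEG     -> -2
DUP     -> -2 -2
EQ      -> 1
PUSH -5 -> 1 -5
LT      -> 0
DUP     -> 0 0
POP     -> 0
DUP     -> 0 0
SWAP    -> 0 0
EQ      -> 1
PUSH 0  -> 1 0
DUP     -> 1 0 0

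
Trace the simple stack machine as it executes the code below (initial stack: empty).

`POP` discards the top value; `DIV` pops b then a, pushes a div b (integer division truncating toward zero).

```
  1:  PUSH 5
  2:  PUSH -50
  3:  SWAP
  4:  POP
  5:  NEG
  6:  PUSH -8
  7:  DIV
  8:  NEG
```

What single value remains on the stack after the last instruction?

PUSH 5   : [5]
PUSH -50 : [5, -50]
SWAP     : [-50, 5]
POP      : [-50]
NEG      : [50]
PUSH -8  : [50, -8]
DIV      : [-6]
NEG      : [6]

6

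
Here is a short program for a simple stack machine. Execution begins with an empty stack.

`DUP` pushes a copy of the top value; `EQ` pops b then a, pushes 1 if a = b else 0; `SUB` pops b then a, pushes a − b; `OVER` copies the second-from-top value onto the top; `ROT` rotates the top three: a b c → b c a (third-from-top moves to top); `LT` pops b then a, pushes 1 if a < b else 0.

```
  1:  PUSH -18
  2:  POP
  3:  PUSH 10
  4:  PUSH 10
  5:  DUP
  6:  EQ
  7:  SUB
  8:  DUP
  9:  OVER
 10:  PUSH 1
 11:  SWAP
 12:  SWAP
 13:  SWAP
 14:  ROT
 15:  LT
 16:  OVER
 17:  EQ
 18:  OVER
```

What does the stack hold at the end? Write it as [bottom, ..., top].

PUSH -18 -> -18
POP      -> (empty)
PUSH 10  -> 10
PUSH 10  -> 10 10
DUP      -> 10 10 10
EQ       -> 10 1
SUB      -> 9
DUP      -> 9 9
OVER     -> 9 9 9
PUSH 1   -> 9 9 9 1
SWAP     -> 9 9 1 9
SWAP     -> 9 9 9 1
SWAP     -> 9 9 1 9
ROT      -> 9 1 9 9
LT       -> 9 1 0
OVER     -> 9 1 0 1
EQ       -> 9 1 0
OVER     -> 9 1 0 1

[9, 1, 0, 1]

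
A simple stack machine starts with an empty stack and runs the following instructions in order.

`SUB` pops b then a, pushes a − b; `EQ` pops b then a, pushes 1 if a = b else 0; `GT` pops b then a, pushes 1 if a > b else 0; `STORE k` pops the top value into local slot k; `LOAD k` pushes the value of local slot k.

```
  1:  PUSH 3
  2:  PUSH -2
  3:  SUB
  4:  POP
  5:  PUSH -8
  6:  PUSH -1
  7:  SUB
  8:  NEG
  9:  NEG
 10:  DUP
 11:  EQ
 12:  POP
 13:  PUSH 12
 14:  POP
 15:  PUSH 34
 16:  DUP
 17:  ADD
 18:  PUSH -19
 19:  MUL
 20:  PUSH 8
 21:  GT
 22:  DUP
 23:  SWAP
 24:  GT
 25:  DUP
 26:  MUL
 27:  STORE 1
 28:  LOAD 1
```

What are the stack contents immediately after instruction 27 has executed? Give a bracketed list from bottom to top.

[]

PUSH 3   -> 3
PUSH -2  -> 3 -2
SUB      -> 5
POP      -> (empty)
PUSH -8  -> -8
PUSH -1  -> -8 -1
SUB      -> -7
NEG      -> 7
NEG      -> -7
DUP      -> -7 -7
EQ       -> 1
POP      -> (empty)
PUSH 12  -> 12
POP      -> (empty)
PUSH 34  -> 34
DUP      -> 34 34
ADD      -> 68
PUSH -19 -> 68 -19
MUL      -> -1292
PUSH 8   -> -1292 8
GT       -> 0
DUP      -> 0 0
SWAP     -> 0 0
GT       -> 0
DUP      -> 0 0
MUL      -> 0
STORE 1  -> (empty)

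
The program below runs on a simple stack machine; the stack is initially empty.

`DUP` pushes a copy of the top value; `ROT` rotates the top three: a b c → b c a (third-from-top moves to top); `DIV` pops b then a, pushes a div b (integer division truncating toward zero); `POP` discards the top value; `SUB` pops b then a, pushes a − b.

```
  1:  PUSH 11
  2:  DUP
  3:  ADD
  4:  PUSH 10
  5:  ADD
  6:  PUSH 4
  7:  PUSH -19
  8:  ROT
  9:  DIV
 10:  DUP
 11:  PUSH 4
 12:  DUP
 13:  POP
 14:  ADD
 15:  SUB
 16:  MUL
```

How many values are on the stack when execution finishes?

1

PUSH 11  : [11]
DUP      : [11, 11]
ADD      : [22]
PUSH 10  : [22, 10]
ADD      : [32]
PUSH 4   : [32, 4]
PUSH -19 : [32, 4, -19]
ROT      : [4, -19, 32]
DIV      : [4, 0]
DUP      : [4, 0, 0]
PUSH 4   : [4, 0, 0, 4]
DUP      : [4, 0, 0, 4, 4]
POP      : [4, 0, 0, 4]
ADD      : [4, 0, 4]
SUB      : [4, -4]
MUL      : [-16]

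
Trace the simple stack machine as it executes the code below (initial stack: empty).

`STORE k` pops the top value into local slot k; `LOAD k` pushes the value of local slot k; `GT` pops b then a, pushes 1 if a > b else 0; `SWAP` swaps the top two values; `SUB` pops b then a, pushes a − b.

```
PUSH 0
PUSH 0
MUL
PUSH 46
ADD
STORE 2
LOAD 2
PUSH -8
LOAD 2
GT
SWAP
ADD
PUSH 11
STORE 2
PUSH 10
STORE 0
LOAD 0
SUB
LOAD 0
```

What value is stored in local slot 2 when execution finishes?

11

PUSH 0  : 0
PUSH 0  : 0 0
MUL     : 0
PUSH 46 : 0 46
ADD     : 46
STORE 2 : (empty)
LOAD 2  : 46
PUSH -8 : 46 -8
LOAD 2  : 46 -8 46
GT      : 46 0
SWAP    : 0 46
ADD     : 46
PUSH 11 : 46 11
STORE 2 : 46
PUSH 10 : 46 10
STORE 0 : 46
LOAD 0  : 46 10
SUB     : 36
LOAD 0  : 36 10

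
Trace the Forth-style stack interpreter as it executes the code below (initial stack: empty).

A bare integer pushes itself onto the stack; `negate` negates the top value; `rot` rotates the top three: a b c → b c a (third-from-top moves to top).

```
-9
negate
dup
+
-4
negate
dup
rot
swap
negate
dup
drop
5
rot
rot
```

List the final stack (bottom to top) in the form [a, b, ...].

[4, 5, 18, -4]

-9     -> [-9]
negate -> [9]
dup    -> [9, 9]
+      -> [18]
-4     -> [18, -4]
negate -> [18, 4]
dup    -> [18, 4, 4]
rot    -> [4, 4, 18]
swap   -> [4, 18, 4]
negate -> [4, 18, -4]
dup    -> [4, 18, -4, -4]
drop   -> [4, 18, -4]
5      -> [4, 18, -4, 5]
rot    -> [4, -4, 5, 18]
rot    -> [4, 5, 18, -4]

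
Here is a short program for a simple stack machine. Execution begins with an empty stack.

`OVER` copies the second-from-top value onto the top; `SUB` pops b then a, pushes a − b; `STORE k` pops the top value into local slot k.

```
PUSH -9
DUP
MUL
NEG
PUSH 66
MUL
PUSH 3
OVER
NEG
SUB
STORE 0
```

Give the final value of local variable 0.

-5343

PUSH -9  [-9]
DUP      [-9, -9]
MUL      [81]
NEG      [-81]
PUSH 66  [-81, 66]
MUL      [-5346]
PUSH 3   [-5346, 3]
OVER     [-5346, 3, -5346]
NEG      [-5346, 3, 5346]
SUB      [-5346, -5343]
STORE 0  [-5346]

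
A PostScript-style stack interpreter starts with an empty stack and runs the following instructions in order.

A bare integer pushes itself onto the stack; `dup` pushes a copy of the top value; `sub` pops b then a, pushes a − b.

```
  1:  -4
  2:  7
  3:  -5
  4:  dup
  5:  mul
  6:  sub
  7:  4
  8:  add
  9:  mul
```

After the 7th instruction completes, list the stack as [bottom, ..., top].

-4  : [-4]
7   : [-4, 7]
-5  : [-4, 7, -5]
dup : [-4, 7, -5, -5]
mul : [-4, 7, 25]
sub : [-4, -18]
4   : [-4, -18, 4]

[-4, -18, 4]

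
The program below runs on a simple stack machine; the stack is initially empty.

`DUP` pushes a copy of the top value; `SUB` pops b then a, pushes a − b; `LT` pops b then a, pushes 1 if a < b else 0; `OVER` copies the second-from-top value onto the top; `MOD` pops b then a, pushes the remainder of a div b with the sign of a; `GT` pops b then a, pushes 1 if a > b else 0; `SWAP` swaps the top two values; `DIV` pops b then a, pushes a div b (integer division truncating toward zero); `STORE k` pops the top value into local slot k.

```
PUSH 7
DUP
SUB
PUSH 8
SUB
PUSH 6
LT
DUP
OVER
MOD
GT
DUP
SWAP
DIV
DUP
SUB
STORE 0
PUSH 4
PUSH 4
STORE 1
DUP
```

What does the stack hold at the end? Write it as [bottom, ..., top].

[4, 4]

PUSH 7   [7]
DUP      [7, 7]
SUB      [0]
PUSH 8   [0, 8]
SUB      [-8]
PUSH 6   [-8, 6]
LT       [1]
DUP      [1, 1]
OVER     [1, 1, 1]
MOD      [1, 0]
GT       [1]
DUP      [1, 1]
SWAP     [1, 1]
DIV      [1]
DUP      [1, 1]
SUB      [0]
STORE 0  []
PUSH 4   [4]
PUSH 4   [4, 4]
STORE 1  [4]
DUP      [4, 4]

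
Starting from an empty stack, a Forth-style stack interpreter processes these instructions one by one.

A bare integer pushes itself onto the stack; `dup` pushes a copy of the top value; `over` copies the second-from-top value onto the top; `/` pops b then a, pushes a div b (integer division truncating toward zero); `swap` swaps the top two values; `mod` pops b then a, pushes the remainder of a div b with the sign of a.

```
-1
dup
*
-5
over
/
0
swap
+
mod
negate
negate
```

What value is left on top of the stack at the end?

1

-1      [-1]
dup     [-1, -1]
*       [1]
-5      [1, -5]
over    [1, -5, 1]
/       [1, -5]
0       [1, -5, 0]
swap    [1, 0, -5]
+       [1, -5]
mod     [1]
negate  [-1]
negate  [1]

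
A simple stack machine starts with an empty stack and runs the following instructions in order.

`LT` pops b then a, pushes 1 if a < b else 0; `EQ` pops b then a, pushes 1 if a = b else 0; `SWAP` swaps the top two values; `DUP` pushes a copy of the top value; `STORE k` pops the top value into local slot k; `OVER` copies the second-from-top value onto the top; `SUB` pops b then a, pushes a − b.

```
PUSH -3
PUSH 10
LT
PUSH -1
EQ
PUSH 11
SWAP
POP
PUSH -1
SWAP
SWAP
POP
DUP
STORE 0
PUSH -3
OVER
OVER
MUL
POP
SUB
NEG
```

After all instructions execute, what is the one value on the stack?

-14

PUSH -3 → [-3]
PUSH 10 → [-3, 10]
LT      → [1]
PUSH -1 → [1, -1]
EQ      → [0]
PUSH 11 → [0, 11]
SWAP    → [11, 0]
POP     → [11]
PUSH -1 → [11, -1]
SWAP    → [-1, 11]
SWAP    → [11, -1]
POP     → [11]
DUP     → [11, 11]
STORE 0 → [11]
PUSH -3 → [11, -3]
OVER    → [11, -3, 11]
OVER    → [11, -3, 11, -3]
MUL     → [11, -3, -33]
POP     → [11, -3]
SUB     → [14]
NEG     → [-14]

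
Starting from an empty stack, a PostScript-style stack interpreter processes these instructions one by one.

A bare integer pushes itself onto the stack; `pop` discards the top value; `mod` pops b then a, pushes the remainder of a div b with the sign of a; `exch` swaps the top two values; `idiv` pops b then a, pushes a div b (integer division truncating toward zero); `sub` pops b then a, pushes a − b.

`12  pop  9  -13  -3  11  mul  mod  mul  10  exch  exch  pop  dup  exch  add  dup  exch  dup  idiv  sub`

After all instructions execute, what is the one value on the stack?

-235

12   : [12]
pop  : []
9    : [9]
-13  : [9, -13]
-3   : [9, -13, -3]
11   : [9, -13, -3, 11]
mul  : [9, -13, -33]
mod  : [9, -13]
mul  : [-117]
10   : [-117, 10]
exch : [10, -117]
exch : [-117, 10]
pop  : [-117]
dup  : [-117, -117]
exch : [-117, -117]
add  : [-234]
dup  : [-234, -234]
exch : [-234, -234]
dup  : [-234, -234, -234]
idiv : [-234, 1]
sub  : [-235]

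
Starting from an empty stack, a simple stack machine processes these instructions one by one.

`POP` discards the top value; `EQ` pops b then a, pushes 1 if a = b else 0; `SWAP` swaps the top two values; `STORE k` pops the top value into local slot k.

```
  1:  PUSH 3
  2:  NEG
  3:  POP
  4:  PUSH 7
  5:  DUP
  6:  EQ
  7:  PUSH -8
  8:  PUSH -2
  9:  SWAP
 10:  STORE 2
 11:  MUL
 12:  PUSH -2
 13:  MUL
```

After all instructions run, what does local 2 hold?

-8

PUSH 3   [3]
NEG      [-3]
POP      []
PUSH 7   [7]
DUP      [7, 7]
EQ       [1]
PUSH -8  [1, -8]
PUSH -2  [1, -8, -2]
SWAP     [1, -2, -8]
STORE 2  [1, -2]
MUL      [-2]
PUSH -2  [-2, -2]
MUL      [4]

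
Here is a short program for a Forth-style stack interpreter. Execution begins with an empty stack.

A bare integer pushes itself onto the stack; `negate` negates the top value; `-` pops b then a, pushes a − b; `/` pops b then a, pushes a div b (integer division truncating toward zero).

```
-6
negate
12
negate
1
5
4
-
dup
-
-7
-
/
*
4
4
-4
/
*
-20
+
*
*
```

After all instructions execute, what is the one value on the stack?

0

-6      -6
negate  6
12      6 12
negate  6 -12
1       6 -12 1
5       6 -12 1 5
4       6 -12 1 5 4
-       6 -12 1 1
dup     6 -12 1 1 1
-       6 -12 1 0
-7      6 -12 1 0 -7
-       6 -12 1 7
/       6 -12 0
*       6 0
4       6 0 4
4       6 0 4 4
-4      6 0 4 4 -4
/       6 0 4 -1
*       6 0 -4
-20     6 0 -4 -20
+       6 0 -24
*       6 0
*       0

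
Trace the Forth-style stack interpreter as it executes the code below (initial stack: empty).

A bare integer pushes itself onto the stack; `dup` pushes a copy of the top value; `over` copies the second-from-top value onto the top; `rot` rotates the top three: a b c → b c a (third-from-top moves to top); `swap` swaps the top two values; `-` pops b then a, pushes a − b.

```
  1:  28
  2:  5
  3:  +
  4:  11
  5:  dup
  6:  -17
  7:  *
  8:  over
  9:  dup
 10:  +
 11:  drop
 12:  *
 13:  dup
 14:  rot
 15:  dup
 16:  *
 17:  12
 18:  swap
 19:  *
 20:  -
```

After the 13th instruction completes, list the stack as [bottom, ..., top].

[33, -2057, -2057]

28    28
5     28 5
+     33
11    33 11
dup   33 11 11
-17   33 11 11 -17
*     33 11 -187
over  33 11 -187 11
dup   33 11 -187 11 11
+     33 11 -187 22
drop  33 11 -187
*     33 -2057
dup   33 -2057 -2057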